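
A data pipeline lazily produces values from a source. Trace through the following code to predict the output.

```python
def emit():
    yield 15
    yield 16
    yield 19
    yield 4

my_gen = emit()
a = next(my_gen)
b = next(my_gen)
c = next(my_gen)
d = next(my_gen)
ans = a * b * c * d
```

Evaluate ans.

Step 1: Create generator and consume all values:
  a = next(my_gen) = 15
  b = next(my_gen) = 16
  c = next(my_gen) = 19
  d = next(my_gen) = 4
Step 2: ans = 15 * 16 * 19 * 4 = 18240.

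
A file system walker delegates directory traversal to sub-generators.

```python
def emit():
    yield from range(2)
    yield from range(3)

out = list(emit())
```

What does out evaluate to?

Step 1: Trace yields in order:
  yield 0
  yield 1
  yield 0
  yield 1
  yield 2
Therefore out = [0, 1, 0, 1, 2].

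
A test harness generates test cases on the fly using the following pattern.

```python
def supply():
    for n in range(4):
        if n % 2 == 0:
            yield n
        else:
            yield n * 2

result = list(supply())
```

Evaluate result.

Step 1: For each n in range(4), yield n if even, else n*2:
  n=0 (even): yield 0
  n=1 (odd): yield 1*2 = 2
  n=2 (even): yield 2
  n=3 (odd): yield 3*2 = 6
Therefore result = [0, 2, 2, 6].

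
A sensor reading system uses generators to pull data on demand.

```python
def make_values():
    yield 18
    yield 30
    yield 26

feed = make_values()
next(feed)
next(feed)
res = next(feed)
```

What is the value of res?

Step 1: make_values() creates a generator.
Step 2: next(feed) yields 18 (consumed and discarded).
Step 3: next(feed) yields 30 (consumed and discarded).
Step 4: next(feed) yields 26, assigned to res.
Therefore res = 26.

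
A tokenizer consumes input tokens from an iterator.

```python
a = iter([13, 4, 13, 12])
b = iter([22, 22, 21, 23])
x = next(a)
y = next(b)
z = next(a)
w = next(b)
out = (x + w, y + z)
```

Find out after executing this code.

Step 1: a iterates [13, 4, 13, 12], b iterates [22, 22, 21, 23].
Step 2: x = next(a) = 13, y = next(b) = 22.
Step 3: z = next(a) = 4, w = next(b) = 22.
Step 4: out = (13 + 22, 22 + 4) = (35, 26).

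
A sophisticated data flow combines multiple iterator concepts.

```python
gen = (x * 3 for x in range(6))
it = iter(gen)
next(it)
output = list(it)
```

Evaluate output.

Step 1: Generator produces [0, 3, 6, 9, 12, 15].
Step 2: next(it) consumes first element (0).
Step 3: list(it) collects remaining: [3, 6, 9, 12, 15].
Therefore output = [3, 6, 9, 12, 15].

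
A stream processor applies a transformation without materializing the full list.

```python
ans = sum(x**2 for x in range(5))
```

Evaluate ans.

Step 1: Compute x**2 for each x in range(5):
  x=0: 0**2 = 0
  x=1: 1**2 = 1
  x=2: 2**2 = 4
  x=3: 3**2 = 9
  x=4: 4**2 = 16
Step 2: sum = 0 + 1 + 4 + 9 + 16 = 30.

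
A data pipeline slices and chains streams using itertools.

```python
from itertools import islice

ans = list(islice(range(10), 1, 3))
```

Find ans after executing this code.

Step 1: islice(range(10), 1, 3) takes elements at indices [1, 3).
Step 2: Elements: [1, 2].
Therefore ans = [1, 2].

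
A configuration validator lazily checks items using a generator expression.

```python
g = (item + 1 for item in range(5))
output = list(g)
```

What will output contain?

Step 1: For each item in range(5), compute item+1:
  item=0: 0+1 = 1
  item=1: 1+1 = 2
  item=2: 2+1 = 3
  item=3: 3+1 = 4
  item=4: 4+1 = 5
Therefore output = [1, 2, 3, 4, 5].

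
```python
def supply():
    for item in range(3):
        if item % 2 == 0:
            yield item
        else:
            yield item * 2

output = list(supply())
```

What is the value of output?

Step 1: For each item in range(3), yield item if even, else item*2:
  item=0 (even): yield 0
  item=1 (odd): yield 1*2 = 2
  item=2 (even): yield 2
Therefore output = [0, 2, 2].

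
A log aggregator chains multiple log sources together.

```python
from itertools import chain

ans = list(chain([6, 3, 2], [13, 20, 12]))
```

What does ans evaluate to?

Step 1: chain() concatenates iterables: [6, 3, 2] + [13, 20, 12].
Therefore ans = [6, 3, 2, 13, 20, 12].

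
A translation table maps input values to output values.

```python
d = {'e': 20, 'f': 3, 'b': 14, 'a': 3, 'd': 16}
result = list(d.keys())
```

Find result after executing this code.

Step 1: d.keys() returns the dictionary keys in insertion order.
Therefore result = ['e', 'f', 'b', 'a', 'd'].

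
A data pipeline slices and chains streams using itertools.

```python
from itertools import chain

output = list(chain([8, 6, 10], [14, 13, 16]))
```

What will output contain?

Step 1: chain() concatenates iterables: [8, 6, 10] + [14, 13, 16].
Therefore output = [8, 6, 10, 14, 13, 16].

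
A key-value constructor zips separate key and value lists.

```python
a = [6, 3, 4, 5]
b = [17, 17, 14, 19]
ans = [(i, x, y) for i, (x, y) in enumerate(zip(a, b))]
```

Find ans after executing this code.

Step 1: enumerate(zip(a, b)) gives index with paired elements:
  i=0: (6, 17)
  i=1: (3, 17)
  i=2: (4, 14)
  i=3: (5, 19)
Therefore ans = [(0, 6, 17), (1, 3, 17), (2, 4, 14), (3, 5, 19)].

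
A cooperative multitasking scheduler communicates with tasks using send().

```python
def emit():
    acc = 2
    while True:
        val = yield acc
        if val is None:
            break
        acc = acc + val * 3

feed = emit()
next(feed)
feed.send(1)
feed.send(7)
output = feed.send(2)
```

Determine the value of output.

Step 1: next() -> yield acc=2.
Step 2: send(1) -> val=1, acc = 2 + 1*3 = 5, yield 5.
Step 3: send(7) -> val=7, acc = 5 + 7*3 = 26, yield 26.
Step 4: send(2) -> val=2, acc = 26 + 2*3 = 32, yield 32.
Therefore output = 32.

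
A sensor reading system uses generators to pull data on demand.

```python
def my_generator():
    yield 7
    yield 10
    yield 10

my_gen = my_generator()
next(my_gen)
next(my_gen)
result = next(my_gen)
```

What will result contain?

Step 1: my_generator() creates a generator.
Step 2: next(my_gen) yields 7 (consumed and discarded).
Step 3: next(my_gen) yields 10 (consumed and discarded).
Step 4: next(my_gen) yields 10, assigned to result.
Therefore result = 10.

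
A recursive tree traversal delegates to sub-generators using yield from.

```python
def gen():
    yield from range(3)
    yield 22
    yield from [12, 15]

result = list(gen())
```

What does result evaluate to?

Step 1: Trace yields in order:
  yield 0
  yield 1
  yield 2
  yield 22
  yield 12
  yield 15
Therefore result = [0, 1, 2, 22, 12, 15].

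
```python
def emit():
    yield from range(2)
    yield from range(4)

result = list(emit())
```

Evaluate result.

Step 1: Trace yields in order:
  yield 0
  yield 1
  yield 0
  yield 1
  yield 2
  yield 3
Therefore result = [0, 1, 0, 1, 2, 3].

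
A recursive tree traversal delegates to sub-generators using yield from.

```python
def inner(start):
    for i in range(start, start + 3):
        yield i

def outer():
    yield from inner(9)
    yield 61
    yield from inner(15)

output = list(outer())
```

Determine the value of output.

Step 1: outer() delegates to inner(9):
  yield 9
  yield 10
  yield 11
Step 2: yield 61
Step 3: Delegates to inner(15):
  yield 15
  yield 16
  yield 17
Therefore output = [9, 10, 11, 61, 15, 16, 17].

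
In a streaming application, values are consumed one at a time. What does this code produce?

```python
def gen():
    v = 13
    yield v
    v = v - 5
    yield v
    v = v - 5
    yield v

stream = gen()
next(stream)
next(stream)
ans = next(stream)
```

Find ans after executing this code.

Step 1: Trace through generator execution:
  Yield 1: v starts at 13, yield 13
  Yield 2: v = 13 - 5 = 8, yield 8
  Yield 3: v = 8 - 5 = 3, yield 3
Step 2: First next() gets 13, second next() gets the second value, third next() yields 3.
Therefore ans = 3.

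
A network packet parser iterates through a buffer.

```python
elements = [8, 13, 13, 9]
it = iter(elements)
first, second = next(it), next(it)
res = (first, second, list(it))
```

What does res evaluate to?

Step 1: Create iterator over [8, 13, 13, 9].
Step 2: first = 8, second = 13.
Step 3: Remaining elements: [13, 9].
Therefore res = (8, 13, [13, 9]).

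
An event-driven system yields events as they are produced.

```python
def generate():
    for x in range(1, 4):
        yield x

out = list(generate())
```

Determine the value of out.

Step 1: The generator yields each value from range(1, 4).
Step 2: list() consumes all yields: [1, 2, 3].
Therefore out = [1, 2, 3].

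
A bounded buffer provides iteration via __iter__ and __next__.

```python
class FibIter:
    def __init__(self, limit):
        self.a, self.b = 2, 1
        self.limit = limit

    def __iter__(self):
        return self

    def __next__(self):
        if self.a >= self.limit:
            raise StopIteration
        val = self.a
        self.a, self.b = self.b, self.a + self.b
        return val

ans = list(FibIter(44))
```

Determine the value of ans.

Step 1: Fibonacci-like sequence (a=2, b=1) until >= 44:
  Yield 2, then a,b = 1,3
  Yield 1, then a,b = 3,4
  Yield 3, then a,b = 4,7
  Yield 4, then a,b = 7,11
  Yield 7, then a,b = 11,18
  Yield 11, then a,b = 18,29
  Yield 18, then a,b = 29,47
  Yield 29, then a,b = 47,76
Step 2: 47 >= 44, stop.
Therefore ans = [2, 1, 3, 4, 7, 11, 18, 29].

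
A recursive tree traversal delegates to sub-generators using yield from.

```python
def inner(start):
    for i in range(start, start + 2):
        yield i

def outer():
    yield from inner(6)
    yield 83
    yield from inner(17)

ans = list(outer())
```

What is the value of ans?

Step 1: outer() delegates to inner(6):
  yield 6
  yield 7
Step 2: yield 83
Step 3: Delegates to inner(17):
  yield 17
  yield 18
Therefore ans = [6, 7, 83, 17, 18].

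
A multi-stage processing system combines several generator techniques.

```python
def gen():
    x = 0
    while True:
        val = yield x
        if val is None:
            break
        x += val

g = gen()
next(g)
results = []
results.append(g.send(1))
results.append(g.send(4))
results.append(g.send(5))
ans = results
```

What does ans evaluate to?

Step 1: next(g) -> yield 0.
Step 2: send(1) -> x = 1, yield 1.
Step 3: send(4) -> x = 5, yield 5.
Step 4: send(5) -> x = 10, yield 10.
Therefore ans = [1, 5, 10].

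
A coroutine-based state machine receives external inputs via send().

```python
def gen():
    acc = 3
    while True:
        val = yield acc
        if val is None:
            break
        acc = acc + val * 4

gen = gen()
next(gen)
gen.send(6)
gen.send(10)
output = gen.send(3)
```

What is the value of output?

Step 1: next() -> yield acc=3.
Step 2: send(6) -> val=6, acc = 3 + 6*4 = 27, yield 27.
Step 3: send(10) -> val=10, acc = 27 + 10*4 = 67, yield 67.
Step 4: send(3) -> val=3, acc = 67 + 3*4 = 79, yield 79.
Therefore output = 79.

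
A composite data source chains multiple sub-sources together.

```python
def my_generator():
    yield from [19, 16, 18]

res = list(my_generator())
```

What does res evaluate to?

Step 1: yield from delegates to the iterable, yielding each element.
Step 2: Collected values: [19, 16, 18].
Therefore res = [19, 16, 18].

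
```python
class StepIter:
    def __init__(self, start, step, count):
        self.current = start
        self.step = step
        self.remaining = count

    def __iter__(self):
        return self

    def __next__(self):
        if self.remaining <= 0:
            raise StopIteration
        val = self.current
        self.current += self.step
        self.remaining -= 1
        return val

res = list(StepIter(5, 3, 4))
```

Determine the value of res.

Step 1: StepIter starts at 5, increments by 3, for 4 steps:
  Yield 5, then current += 3
  Yield 8, then current += 3
  Yield 11, then current += 3
  Yield 14, then current += 3
Therefore res = [5, 8, 11, 14].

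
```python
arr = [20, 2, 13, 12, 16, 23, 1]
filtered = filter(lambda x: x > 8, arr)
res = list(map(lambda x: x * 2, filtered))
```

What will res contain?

Step 1: Filter arr for elements > 8:
  20: kept
  2: removed
  13: kept
  12: kept
  16: kept
  23: kept
  1: removed
Step 2: Map x * 2 on filtered [20, 13, 12, 16, 23]:
  20 -> 40
  13 -> 26
  12 -> 24
  16 -> 32
  23 -> 46
Therefore res = [40, 26, 24, 32, 46].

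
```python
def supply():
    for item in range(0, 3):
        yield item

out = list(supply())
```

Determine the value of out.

Step 1: The generator yields each value from range(0, 3).
Step 2: list() consumes all yields: [0, 1, 2].
Therefore out = [0, 1, 2].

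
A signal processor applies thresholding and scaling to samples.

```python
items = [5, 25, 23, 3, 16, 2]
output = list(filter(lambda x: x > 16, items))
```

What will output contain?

Step 1: Filter elements > 16:
  5: removed
  25: kept
  23: kept
  3: removed
  16: removed
  2: removed
Therefore output = [25, 23].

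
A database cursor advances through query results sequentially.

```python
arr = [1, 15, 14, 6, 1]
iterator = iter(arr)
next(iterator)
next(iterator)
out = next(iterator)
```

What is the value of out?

Step 1: Create iterator over [1, 15, 14, 6, 1].
Step 2: next() consumes 1.
Step 3: next() consumes 15.
Step 4: next() returns 14.
Therefore out = 14.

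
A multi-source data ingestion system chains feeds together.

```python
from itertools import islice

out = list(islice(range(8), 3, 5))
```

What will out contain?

Step 1: islice(range(8), 3, 5) takes elements at indices [3, 5).
Step 2: Elements: [3, 4].
Therefore out = [3, 4].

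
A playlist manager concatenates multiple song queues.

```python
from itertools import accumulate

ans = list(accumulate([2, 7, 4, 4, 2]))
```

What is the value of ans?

Step 1: accumulate computes running sums:
  + 2 = 2
  + 7 = 9
  + 4 = 13
  + 4 = 17
  + 2 = 19
Therefore ans = [2, 9, 13, 17, 19].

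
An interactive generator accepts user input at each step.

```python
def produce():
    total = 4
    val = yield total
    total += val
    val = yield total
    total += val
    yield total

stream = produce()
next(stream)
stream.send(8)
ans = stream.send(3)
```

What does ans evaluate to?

Step 1: next() -> yield total=4.
Step 2: send(8) -> val=8, total = 4+8 = 12, yield 12.
Step 3: send(3) -> val=3, total = 12+3 = 15, yield 15.
Therefore ans = 15.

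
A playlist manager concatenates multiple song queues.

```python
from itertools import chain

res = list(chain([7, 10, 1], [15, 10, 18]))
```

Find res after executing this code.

Step 1: chain() concatenates iterables: [7, 10, 1] + [15, 10, 18].
Therefore res = [7, 10, 1, 15, 10, 18].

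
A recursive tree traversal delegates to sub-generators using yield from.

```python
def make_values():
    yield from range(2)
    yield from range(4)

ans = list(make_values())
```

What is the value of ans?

Step 1: Trace yields in order:
  yield 0
  yield 1
  yield 0
  yield 1
  yield 2
  yield 3
Therefore ans = [0, 1, 0, 1, 2, 3].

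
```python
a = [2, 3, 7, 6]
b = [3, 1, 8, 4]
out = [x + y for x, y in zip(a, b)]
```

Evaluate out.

Step 1: Add corresponding elements:
  2 + 3 = 5
  3 + 1 = 4
  7 + 8 = 15
  6 + 4 = 10
Therefore out = [5, 4, 15, 10].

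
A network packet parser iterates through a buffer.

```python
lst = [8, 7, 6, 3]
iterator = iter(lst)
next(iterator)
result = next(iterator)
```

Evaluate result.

Step 1: Create iterator over [8, 7, 6, 3].
Step 2: next() consumes 8.
Step 3: next() returns 7.
Therefore result = 7.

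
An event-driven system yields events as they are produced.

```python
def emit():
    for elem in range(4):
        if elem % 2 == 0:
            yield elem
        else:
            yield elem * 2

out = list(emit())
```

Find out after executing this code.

Step 1: For each elem in range(4), yield elem if even, else elem*2:
  elem=0 (even): yield 0
  elem=1 (odd): yield 1*2 = 2
  elem=2 (even): yield 2
  elem=3 (odd): yield 3*2 = 6
Therefore out = [0, 2, 2, 6].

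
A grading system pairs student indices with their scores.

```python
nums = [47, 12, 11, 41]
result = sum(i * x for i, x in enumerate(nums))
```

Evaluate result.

Step 1: Compute i * x for each (i, x) in enumerate([47, 12, 11, 41]):
  i=0, x=47: 0*47 = 0
  i=1, x=12: 1*12 = 12
  i=2, x=11: 2*11 = 22
  i=3, x=41: 3*41 = 123
Step 2: sum = 0 + 12 + 22 + 123 = 157.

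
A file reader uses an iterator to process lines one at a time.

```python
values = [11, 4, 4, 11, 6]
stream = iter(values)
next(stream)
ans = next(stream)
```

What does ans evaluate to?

Step 1: Create iterator over [11, 4, 4, 11, 6].
Step 2: next() consumes 11.
Step 3: next() returns 4.
Therefore ans = 4.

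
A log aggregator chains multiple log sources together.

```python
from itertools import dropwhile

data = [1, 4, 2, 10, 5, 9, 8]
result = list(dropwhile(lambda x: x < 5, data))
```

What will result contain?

Step 1: dropwhile drops elements while < 5:
  1 < 5: dropped
  4 < 5: dropped
  2 < 5: dropped
  10: kept (dropping stopped)
Step 2: Remaining elements kept regardless of condition.
Therefore result = [10, 5, 9, 8].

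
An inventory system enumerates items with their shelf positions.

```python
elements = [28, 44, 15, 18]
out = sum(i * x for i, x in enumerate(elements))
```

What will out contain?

Step 1: Compute i * x for each (i, x) in enumerate([28, 44, 15, 18]):
  i=0, x=28: 0*28 = 0
  i=1, x=44: 1*44 = 44
  i=2, x=15: 2*15 = 30
  i=3, x=18: 3*18 = 54
Step 2: sum = 0 + 44 + 30 + 54 = 128.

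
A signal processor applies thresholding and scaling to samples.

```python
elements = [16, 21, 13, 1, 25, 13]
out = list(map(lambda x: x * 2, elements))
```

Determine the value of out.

Step 1: Apply lambda x: x * 2 to each element:
  16 -> 32
  21 -> 42
  13 -> 26
  1 -> 2
  25 -> 50
  13 -> 26
Therefore out = [32, 42, 26, 2, 50, 26].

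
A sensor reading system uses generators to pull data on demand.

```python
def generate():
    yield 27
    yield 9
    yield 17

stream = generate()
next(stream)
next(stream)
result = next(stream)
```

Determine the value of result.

Step 1: generate() creates a generator.
Step 2: next(stream) yields 27 (consumed and discarded).
Step 3: next(stream) yields 9 (consumed and discarded).
Step 4: next(stream) yields 17, assigned to result.
Therefore result = 17.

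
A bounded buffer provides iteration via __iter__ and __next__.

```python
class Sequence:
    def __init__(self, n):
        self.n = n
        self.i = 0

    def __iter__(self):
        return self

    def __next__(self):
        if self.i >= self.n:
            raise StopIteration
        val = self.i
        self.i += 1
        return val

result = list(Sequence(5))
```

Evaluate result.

Step 1: Sequence(5) creates an iterator counting 0 to 4.
Step 2: list() consumes all values: [0, 1, 2, 3, 4].
Therefore result = [0, 1, 2, 3, 4].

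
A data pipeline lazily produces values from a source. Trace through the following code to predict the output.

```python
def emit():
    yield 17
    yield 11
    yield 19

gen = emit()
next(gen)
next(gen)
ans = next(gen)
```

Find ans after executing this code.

Step 1: emit() creates a generator.
Step 2: next(gen) yields 17 (consumed and discarded).
Step 3: next(gen) yields 11 (consumed and discarded).
Step 4: next(gen) yields 19, assigned to ans.
Therefore ans = 19.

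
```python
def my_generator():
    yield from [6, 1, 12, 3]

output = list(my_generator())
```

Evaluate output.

Step 1: yield from delegates to the iterable, yielding each element.
Step 2: Collected values: [6, 1, 12, 3].
Therefore output = [6, 1, 12, 3].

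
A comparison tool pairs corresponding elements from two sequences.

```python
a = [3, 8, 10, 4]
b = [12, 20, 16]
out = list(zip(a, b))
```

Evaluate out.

Step 1: zip stops at shortest (len(a)=4, len(b)=3):
  Index 0: (3, 12)
  Index 1: (8, 20)
  Index 2: (10, 16)
Step 2: Last element of a (4) has no pair, dropped.
Therefore out = [(3, 12), (8, 20), (10, 16)].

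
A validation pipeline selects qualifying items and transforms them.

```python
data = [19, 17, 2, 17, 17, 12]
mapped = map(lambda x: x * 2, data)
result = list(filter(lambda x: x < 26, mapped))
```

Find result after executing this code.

Step 1: Map x * 2:
  19 -> 38
  17 -> 34
  2 -> 4
  17 -> 34
  17 -> 34
  12 -> 24
Step 2: Filter for < 26:
  38: removed
  34: removed
  4: kept
  34: removed
  34: removed
  24: kept
Therefore result = [4, 24].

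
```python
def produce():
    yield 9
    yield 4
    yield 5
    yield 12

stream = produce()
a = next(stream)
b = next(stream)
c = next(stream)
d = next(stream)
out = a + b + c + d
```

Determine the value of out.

Step 1: Create generator and consume all values:
  a = next(stream) = 9
  b = next(stream) = 4
  c = next(stream) = 5
  d = next(stream) = 12
Step 2: out = 9 + 4 + 5 + 12 = 30.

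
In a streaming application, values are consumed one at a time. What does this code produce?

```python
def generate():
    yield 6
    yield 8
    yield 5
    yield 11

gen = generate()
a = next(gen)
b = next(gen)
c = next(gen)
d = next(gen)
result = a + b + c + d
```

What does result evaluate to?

Step 1: Create generator and consume all values:
  a = next(gen) = 6
  b = next(gen) = 8
  c = next(gen) = 5
  d = next(gen) = 11
Step 2: result = 6 + 8 + 5 + 11 = 30.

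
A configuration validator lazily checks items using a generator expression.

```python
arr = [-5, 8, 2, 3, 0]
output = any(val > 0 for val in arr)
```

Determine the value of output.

Step 1: Check val > 0 for each element in [-5, 8, 2, 3, 0]:
  -5 > 0: False
  8 > 0: True
  2 > 0: True
  3 > 0: True
  0 > 0: False
Step 2: any() returns True.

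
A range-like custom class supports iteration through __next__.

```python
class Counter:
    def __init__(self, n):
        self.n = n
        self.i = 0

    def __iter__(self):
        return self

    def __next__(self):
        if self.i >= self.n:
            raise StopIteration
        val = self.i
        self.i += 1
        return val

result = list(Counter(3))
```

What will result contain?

Step 1: Counter(3) creates an iterator counting 0 to 2.
Step 2: list() consumes all values: [0, 1, 2].
Therefore result = [0, 1, 2].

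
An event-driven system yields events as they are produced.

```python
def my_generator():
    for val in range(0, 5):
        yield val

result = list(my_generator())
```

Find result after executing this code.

Step 1: The generator yields each value from range(0, 5).
Step 2: list() consumes all yields: [0, 1, 2, 3, 4].
Therefore result = [0, 1, 2, 3, 4].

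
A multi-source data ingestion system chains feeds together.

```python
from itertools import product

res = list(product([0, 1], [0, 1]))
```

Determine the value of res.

Step 1: product([0, 1], [0, 1]) gives all pairs:
  (0, 0)
  (0, 1)
  (1, 0)
  (1, 1)
Therefore res = [(0, 0), (0, 1), (1, 0), (1, 1)].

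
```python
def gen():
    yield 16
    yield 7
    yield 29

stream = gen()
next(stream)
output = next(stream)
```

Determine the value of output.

Step 1: gen() creates a generator.
Step 2: next(stream) yields 16 (consumed and discarded).
Step 3: next(stream) yields 7, assigned to output.
Therefore output = 7.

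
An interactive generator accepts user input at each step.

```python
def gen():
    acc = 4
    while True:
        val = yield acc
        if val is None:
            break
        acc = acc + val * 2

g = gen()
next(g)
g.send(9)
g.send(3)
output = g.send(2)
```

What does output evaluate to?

Step 1: next() -> yield acc=4.
Step 2: send(9) -> val=9, acc = 4 + 9*2 = 22, yield 22.
Step 3: send(3) -> val=3, acc = 22 + 3*2 = 28, yield 28.
Step 4: send(2) -> val=2, acc = 28 + 2*2 = 32, yield 32.
Therefore output = 32.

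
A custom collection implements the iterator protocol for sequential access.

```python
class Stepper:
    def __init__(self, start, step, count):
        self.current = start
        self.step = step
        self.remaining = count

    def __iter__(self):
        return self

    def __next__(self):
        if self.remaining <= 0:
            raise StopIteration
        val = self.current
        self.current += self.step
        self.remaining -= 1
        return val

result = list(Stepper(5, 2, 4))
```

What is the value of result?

Step 1: Stepper starts at 5, increments by 2, for 4 steps:
  Yield 5, then current += 2
  Yield 7, then current += 2
  Yield 9, then current += 2
  Yield 11, then current += 2
Therefore result = [5, 7, 9, 11].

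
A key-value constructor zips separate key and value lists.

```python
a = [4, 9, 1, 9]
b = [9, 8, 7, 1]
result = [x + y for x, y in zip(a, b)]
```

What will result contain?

Step 1: Add corresponding elements:
  4 + 9 = 13
  9 + 8 = 17
  1 + 7 = 8
  9 + 1 = 10
Therefore result = [13, 17, 8, 10].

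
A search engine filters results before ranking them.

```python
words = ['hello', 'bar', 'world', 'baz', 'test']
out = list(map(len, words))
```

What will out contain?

Step 1: Map len() to each word:
  'hello' -> 5
  'bar' -> 3
  'world' -> 5
  'baz' -> 3
  'test' -> 4
Therefore out = [5, 3, 5, 3, 4].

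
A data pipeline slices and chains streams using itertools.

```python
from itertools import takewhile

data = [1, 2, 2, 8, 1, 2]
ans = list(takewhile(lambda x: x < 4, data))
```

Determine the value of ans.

Step 1: takewhile stops at first element >= 4:
  1 < 4: take
  2 < 4: take
  2 < 4: take
  8 >= 4: stop
Therefore ans = [1, 2, 2].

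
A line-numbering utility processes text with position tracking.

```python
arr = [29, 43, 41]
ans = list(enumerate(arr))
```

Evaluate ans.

Step 1: enumerate pairs each element with its index:
  (0, 29)
  (1, 43)
  (2, 41)
Therefore ans = [(0, 29), (1, 43), (2, 41)].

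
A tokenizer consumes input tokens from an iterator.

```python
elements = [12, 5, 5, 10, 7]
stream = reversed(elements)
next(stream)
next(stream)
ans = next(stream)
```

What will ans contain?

Step 1: reversed([12, 5, 5, 10, 7]) gives iterator: [7, 10, 5, 5, 12].
Step 2: First next() = 7, second next() = 10.
Step 3: Third next() = 5.
Therefore ans = 5.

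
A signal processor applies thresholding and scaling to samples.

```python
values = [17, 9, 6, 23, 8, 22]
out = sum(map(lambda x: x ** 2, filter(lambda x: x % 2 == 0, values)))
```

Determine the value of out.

Step 1: Filter even numbers from [17, 9, 6, 23, 8, 22]: [6, 8, 22]
Step 2: Square each: [36, 64, 484]
Step 3: Sum = 584.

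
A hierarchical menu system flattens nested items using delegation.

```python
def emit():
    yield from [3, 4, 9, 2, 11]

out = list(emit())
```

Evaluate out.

Step 1: yield from delegates to the iterable, yielding each element.
Step 2: Collected values: [3, 4, 9, 2, 11].
Therefore out = [3, 4, 9, 2, 11].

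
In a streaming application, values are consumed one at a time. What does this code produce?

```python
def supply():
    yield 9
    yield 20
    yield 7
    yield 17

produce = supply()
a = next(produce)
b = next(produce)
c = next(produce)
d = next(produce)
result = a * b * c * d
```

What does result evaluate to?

Step 1: Create generator and consume all values:
  a = next(produce) = 9
  b = next(produce) = 20
  c = next(produce) = 7
  d = next(produce) = 17
Step 2: result = 9 * 20 * 7 * 17 = 21420.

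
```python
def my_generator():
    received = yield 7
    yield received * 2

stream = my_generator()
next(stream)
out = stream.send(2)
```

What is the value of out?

Step 1: next(stream) advances to first yield, producing 7.
Step 2: send(2) resumes, received = 2.
Step 3: yield received * 2 = 2 * 2 = 4.
Therefore out = 4.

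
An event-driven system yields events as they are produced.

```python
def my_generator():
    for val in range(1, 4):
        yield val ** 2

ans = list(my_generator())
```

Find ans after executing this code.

Step 1: For each val in range(1, 4), yield val**2:
  val=1: yield 1**2 = 1
  val=2: yield 2**2 = 4
  val=3: yield 3**2 = 9
Therefore ans = [1, 4, 9].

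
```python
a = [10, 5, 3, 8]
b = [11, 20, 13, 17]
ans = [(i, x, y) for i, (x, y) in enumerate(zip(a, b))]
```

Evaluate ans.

Step 1: enumerate(zip(a, b)) gives index with paired elements:
  i=0: (10, 11)
  i=1: (5, 20)
  i=2: (3, 13)
  i=3: (8, 17)
Therefore ans = [(0, 10, 11), (1, 5, 20), (2, 3, 13), (3, 8, 17)].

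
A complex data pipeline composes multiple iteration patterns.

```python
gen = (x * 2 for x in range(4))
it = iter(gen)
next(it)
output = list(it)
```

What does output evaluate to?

Step 1: Generator produces [0, 2, 4, 6].
Step 2: next(it) consumes first element (0).
Step 3: list(it) collects remaining: [2, 4, 6].
Therefore output = [2, 4, 6].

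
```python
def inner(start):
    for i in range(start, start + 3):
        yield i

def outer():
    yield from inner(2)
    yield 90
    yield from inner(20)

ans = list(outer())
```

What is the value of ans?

Step 1: outer() delegates to inner(2):
  yield 2
  yield 3
  yield 4
Step 2: yield 90
Step 3: Delegates to inner(20):
  yield 20
  yield 21
  yield 22
Therefore ans = [2, 3, 4, 90, 20, 21, 22].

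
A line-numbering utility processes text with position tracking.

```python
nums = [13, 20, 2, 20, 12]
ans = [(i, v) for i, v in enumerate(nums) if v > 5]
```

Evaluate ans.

Step 1: Filter enumerate([13, 20, 2, 20, 12]) keeping v > 5:
  (0, 13): 13 > 5, included
  (1, 20): 20 > 5, included
  (2, 2): 2 <= 5, excluded
  (3, 20): 20 > 5, included
  (4, 12): 12 > 5, included
Therefore ans = [(0, 13), (1, 20), (3, 20), (4, 12)].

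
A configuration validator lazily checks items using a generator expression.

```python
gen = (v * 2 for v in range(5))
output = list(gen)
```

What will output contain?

Step 1: For each v in range(5), compute v*2:
  v=0: 0*2 = 0
  v=1: 1*2 = 2
  v=2: 2*2 = 4
  v=3: 3*2 = 6
  v=4: 4*2 = 8
Therefore output = [0, 2, 4, 6, 8].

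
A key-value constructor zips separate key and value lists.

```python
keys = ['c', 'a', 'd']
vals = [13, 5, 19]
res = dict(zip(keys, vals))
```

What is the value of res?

Step 1: zip pairs keys with values:
  'c' -> 13
  'a' -> 5
  'd' -> 19
Therefore res = {'c': 13, 'a': 5, 'd': 19}.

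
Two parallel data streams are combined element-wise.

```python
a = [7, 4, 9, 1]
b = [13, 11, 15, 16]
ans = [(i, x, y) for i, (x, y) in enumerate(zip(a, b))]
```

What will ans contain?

Step 1: enumerate(zip(a, b)) gives index with paired elements:
  i=0: (7, 13)
  i=1: (4, 11)
  i=2: (9, 15)
  i=3: (1, 16)
Therefore ans = [(0, 7, 13), (1, 4, 11), (2, 9, 15), (3, 1, 16)].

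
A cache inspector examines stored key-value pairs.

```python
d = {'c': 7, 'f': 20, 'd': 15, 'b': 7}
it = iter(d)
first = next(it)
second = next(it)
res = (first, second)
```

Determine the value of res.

Step 1: iter(d) iterates over keys: ['c', 'f', 'd', 'b'].
Step 2: first = next(it) = 'c', second = next(it) = 'f'.
Therefore res = ('c', 'f').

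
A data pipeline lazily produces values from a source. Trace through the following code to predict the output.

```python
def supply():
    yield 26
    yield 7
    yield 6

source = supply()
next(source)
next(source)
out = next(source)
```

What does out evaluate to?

Step 1: supply() creates a generator.
Step 2: next(source) yields 26 (consumed and discarded).
Step 3: next(source) yields 7 (consumed and discarded).
Step 4: next(source) yields 6, assigned to out.
Therefore out = 6.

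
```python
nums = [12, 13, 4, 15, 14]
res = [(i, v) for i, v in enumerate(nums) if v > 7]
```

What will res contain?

Step 1: Filter enumerate([12, 13, 4, 15, 14]) keeping v > 7:
  (0, 12): 12 > 7, included
  (1, 13): 13 > 7, included
  (2, 4): 4 <= 7, excluded
  (3, 15): 15 > 7, included
  (4, 14): 14 > 7, included
Therefore res = [(0, 12), (1, 13), (3, 15), (4, 14)].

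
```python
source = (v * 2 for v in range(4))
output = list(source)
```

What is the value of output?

Step 1: For each v in range(4), compute v*2:
  v=0: 0*2 = 0
  v=1: 1*2 = 2
  v=2: 2*2 = 4
  v=3: 3*2 = 6
Therefore output = [0, 2, 4, 6].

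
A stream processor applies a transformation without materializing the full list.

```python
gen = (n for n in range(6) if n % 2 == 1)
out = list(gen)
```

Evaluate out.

Step 1: Filter range(6) keeping only odd values:
  n=0: even, excluded
  n=1: odd, included
  n=2: even, excluded
  n=3: odd, included
  n=4: even, excluded
  n=5: odd, included
Therefore out = [1, 3, 5].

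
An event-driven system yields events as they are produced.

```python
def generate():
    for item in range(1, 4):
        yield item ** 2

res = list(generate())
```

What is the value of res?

Step 1: For each item in range(1, 4), yield item**2:
  item=1: yield 1**2 = 1
  item=2: yield 2**2 = 4
  item=3: yield 3**2 = 9
Therefore res = [1, 4, 9].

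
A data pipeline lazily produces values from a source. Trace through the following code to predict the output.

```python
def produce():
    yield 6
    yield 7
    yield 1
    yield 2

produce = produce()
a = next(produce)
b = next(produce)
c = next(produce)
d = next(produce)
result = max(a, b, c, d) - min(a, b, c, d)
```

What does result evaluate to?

Step 1: Create generator and consume all values:
  a = next(produce) = 6
  b = next(produce) = 7
  c = next(produce) = 1
  d = next(produce) = 2
Step 2: max = 7, min = 1, result = 7 - 1 = 6.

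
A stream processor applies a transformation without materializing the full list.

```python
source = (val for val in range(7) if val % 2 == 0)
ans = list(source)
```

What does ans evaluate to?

Step 1: Filter range(7) keeping only even values:
  val=0: even, included
  val=1: odd, excluded
  val=2: even, included
  val=3: odd, excluded
  val=4: even, included
  val=5: odd, excluded
  val=6: even, included
Therefore ans = [0, 2, 4, 6].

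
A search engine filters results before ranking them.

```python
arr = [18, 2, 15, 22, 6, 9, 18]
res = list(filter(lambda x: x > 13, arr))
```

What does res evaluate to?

Step 1: Filter elements > 13:
  18: kept
  2: removed
  15: kept
  22: kept
  6: removed
  9: removed
  18: kept
Therefore res = [18, 15, 22, 18].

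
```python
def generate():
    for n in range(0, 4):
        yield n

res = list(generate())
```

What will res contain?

Step 1: The generator yields each value from range(0, 4).
Step 2: list() consumes all yields: [0, 1, 2, 3].
Therefore res = [0, 1, 2, 3].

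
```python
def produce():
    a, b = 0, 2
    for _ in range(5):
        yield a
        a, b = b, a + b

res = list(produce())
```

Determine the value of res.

Step 1: Fibonacci-like sequence starting with a=0, b=2:
  Iteration 1: yield a=0, then a,b = 2,2
  Iteration 2: yield a=2, then a,b = 2,4
  Iteration 3: yield a=2, then a,b = 4,6
  Iteration 4: yield a=4, then a,b = 6,10
  Iteration 5: yield a=6, then a,b = 10,16
Therefore res = [0, 2, 2, 4, 6].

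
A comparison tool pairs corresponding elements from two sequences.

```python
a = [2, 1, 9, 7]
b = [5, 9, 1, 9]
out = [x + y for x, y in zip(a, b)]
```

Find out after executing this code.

Step 1: Add corresponding elements:
  2 + 5 = 7
  1 + 9 = 10
  9 + 1 = 10
  7 + 9 = 16
Therefore out = [7, 10, 10, 16].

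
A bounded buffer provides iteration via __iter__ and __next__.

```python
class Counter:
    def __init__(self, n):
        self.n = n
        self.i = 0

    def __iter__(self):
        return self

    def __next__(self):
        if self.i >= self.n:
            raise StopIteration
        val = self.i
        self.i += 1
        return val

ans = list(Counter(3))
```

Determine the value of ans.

Step 1: Counter(3) creates an iterator counting 0 to 2.
Step 2: list() consumes all values: [0, 1, 2].
Therefore ans = [0, 1, 2].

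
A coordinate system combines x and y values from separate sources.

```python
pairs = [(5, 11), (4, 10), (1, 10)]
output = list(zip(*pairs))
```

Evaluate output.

Step 1: zip(*pairs) transposes: unzips [(5, 11), (4, 10), (1, 10)] into separate sequences.
Step 2: First elements: (5, 4, 1), second elements: (11, 10, 10).
Therefore output = [(5, 4, 1), (11, 10, 10)].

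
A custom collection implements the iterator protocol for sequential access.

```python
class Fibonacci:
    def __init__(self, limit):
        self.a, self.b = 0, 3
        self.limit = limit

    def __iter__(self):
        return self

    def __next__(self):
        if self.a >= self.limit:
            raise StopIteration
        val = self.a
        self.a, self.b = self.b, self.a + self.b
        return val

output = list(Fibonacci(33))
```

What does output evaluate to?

Step 1: Fibonacci-like sequence (a=0, b=3) until >= 33:
  Yield 0, then a,b = 3,3
  Yield 3, then a,b = 3,6
  Yield 3, then a,b = 6,9
  Yield 6, then a,b = 9,15
  Yield 9, then a,b = 15,24
  Yield 15, then a,b = 24,39
  Yield 24, then a,b = 39,63
Step 2: 39 >= 33, stop.
Therefore output = [0, 3, 3, 6, 9, 15, 24].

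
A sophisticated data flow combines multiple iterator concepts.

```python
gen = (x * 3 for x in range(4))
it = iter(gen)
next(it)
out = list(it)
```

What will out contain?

Step 1: Generator produces [0, 3, 6, 9].
Step 2: next(it) consumes first element (0).
Step 3: list(it) collects remaining: [3, 6, 9].
Therefore out = [3, 6, 9].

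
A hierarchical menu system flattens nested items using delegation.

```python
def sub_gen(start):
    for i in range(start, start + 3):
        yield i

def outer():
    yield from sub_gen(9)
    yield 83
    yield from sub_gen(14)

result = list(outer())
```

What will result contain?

Step 1: outer() delegates to sub_gen(9):
  yield 9
  yield 10
  yield 11
Step 2: yield 83
Step 3: Delegates to sub_gen(14):
  yield 14
  yield 15
  yield 16
Therefore result = [9, 10, 11, 83, 14, 15, 16].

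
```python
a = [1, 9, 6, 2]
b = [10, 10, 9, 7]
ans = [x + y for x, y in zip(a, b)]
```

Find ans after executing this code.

Step 1: Add corresponding elements:
  1 + 10 = 11
  9 + 10 = 19
  6 + 9 = 15
  2 + 7 = 9
Therefore ans = [11, 19, 15, 9].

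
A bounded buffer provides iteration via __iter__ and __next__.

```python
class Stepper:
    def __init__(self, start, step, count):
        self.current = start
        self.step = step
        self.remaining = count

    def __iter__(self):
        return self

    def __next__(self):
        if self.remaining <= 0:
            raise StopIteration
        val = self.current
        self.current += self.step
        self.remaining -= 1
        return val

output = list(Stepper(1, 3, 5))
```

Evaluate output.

Step 1: Stepper starts at 1, increments by 3, for 5 steps:
  Yield 1, then current += 3
  Yield 4, then current += 3
  Yield 7, then current += 3
  Yield 10, then current += 3
  Yield 13, then current += 3
Therefore output = [1, 4, 7, 10, 13].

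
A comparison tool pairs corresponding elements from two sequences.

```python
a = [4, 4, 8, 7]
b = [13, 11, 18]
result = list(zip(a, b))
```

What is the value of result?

Step 1: zip stops at shortest (len(a)=4, len(b)=3):
  Index 0: (4, 13)
  Index 1: (4, 11)
  Index 2: (8, 18)
Step 2: Last element of a (7) has no pair, dropped.
Therefore result = [(4, 13), (4, 11), (8, 18)].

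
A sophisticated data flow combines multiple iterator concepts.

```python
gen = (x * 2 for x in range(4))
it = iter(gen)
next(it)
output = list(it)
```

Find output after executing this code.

Step 1: Generator produces [0, 2, 4, 6].
Step 2: next(it) consumes first element (0).
Step 3: list(it) collects remaining: [2, 4, 6].
Therefore output = [2, 4, 6].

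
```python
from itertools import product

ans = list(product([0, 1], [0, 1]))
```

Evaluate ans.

Step 1: product([0, 1], [0, 1]) gives all pairs:
  (0, 0)
  (0, 1)
  (1, 0)
  (1, 1)
Therefore ans = [(0, 0), (0, 1), (1, 0), (1, 1)].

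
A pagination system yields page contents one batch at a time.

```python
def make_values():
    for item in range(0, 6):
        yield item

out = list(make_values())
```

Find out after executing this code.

Step 1: The generator yields each value from range(0, 6).
Step 2: list() consumes all yields: [0, 1, 2, 3, 4, 5].
Therefore out = [0, 1, 2, 3, 4, 5].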